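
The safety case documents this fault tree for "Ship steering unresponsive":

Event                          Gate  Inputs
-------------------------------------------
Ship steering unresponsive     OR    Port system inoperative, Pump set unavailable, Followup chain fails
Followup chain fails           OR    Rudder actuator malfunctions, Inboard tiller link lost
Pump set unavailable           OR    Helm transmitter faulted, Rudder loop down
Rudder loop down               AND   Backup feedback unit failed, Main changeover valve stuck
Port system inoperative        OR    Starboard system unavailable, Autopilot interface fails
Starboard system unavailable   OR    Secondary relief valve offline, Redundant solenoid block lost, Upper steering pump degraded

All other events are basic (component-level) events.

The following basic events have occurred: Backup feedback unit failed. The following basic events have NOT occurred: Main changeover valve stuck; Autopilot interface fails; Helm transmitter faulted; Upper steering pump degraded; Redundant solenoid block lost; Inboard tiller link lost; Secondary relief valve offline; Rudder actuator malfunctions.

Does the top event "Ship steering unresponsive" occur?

No

Starboard system unavailable [OR]: Secondary relief valve offline=not, Redundant solenoid block lost=not, Upper steering pump degraded=not → no input occurs → does not occur.
Port system inoperative [OR]: Starboard system unavailable=not, Autopilot interface fails=not → no input occurs → does not occur.
Rudder loop down [AND]: Backup feedback unit failed=occurs, Main changeover valve stuck=not → not all inputs occur → does not occur.
Pump set unavailable [OR]: Helm transmitter faulted=not, Rudder loop down=not → no input occurs → does not occur.
Followup chain fails [OR]: Rudder actuator malfunctions=not, Inboard tiller link lost=not → no input occurs → does not occur.
Ship steering unresponsive [OR]: Port system inoperative=not, Pump set unavailable=not, Followup chain fails=not → no input occurs → does not occur.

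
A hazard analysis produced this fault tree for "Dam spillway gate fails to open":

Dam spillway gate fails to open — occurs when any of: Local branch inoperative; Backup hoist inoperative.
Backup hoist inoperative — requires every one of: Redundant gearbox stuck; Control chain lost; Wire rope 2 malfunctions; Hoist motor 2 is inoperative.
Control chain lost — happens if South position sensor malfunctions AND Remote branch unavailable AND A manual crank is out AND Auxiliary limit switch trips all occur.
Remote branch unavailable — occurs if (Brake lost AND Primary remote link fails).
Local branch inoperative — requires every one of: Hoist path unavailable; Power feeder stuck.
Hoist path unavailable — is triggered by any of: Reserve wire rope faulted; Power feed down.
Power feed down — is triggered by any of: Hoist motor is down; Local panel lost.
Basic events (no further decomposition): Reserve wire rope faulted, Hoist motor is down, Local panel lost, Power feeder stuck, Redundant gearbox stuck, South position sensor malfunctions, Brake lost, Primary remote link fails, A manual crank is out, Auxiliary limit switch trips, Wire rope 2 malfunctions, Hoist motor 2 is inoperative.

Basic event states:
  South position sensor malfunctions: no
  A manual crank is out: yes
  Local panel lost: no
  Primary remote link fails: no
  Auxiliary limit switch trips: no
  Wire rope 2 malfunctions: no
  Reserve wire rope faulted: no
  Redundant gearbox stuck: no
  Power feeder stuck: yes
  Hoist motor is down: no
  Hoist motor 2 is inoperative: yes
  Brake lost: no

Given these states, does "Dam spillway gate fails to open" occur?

No

Power feed down [OR]: Hoist motor is down=not, Local panel lost=not → no input occurs → does not occur.
Hoist path unavailable [OR]: Reserve wire rope faulted=not, Power feed down=not → no input occurs → does not occur.
Local branch inoperative [AND]: Hoist path unavailable=not, Power feeder stuck=occurs → not all inputs occur → does not occur.
Remote branch unavailable [AND]: Brake lost=not, Primary remote link fails=not → not all inputs occur → does not occur.
Control chain lost [AND]: South position sensor malfunctions=not, Remote branch unavailable=not, A manual crank is out=occurs, Auxiliary limit switch trips=not → not all inputs occur → does not occur.
Backup hoist inoperative [AND]: Redundant gearbox stuck=not, Control chain lost=not, Wire rope 2 malfunctions=not, Hoist motor 2 is inoperative=occurs → not all inputs occur → does not occur.
Dam spillway gate fails to open [OR]: Local branch inoperative=not, Backup hoist inoperative=not → no input occurs → does not occur.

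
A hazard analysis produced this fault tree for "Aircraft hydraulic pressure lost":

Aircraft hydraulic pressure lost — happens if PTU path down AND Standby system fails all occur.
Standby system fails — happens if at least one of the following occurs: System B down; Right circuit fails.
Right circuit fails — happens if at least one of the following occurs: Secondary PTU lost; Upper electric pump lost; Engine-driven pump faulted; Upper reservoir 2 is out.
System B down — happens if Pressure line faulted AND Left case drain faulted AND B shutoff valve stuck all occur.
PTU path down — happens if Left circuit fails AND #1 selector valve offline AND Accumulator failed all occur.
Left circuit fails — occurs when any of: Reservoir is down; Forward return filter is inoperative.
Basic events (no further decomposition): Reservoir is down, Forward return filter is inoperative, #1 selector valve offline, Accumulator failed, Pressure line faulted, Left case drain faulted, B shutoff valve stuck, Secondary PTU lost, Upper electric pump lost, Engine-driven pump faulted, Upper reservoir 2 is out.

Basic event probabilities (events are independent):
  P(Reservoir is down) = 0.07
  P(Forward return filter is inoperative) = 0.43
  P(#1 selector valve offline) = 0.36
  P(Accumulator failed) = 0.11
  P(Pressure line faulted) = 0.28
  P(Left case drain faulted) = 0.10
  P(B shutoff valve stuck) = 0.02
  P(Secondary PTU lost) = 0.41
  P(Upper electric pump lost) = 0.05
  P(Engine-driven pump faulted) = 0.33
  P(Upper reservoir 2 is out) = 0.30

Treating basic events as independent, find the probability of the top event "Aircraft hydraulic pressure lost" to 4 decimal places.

P(Left circuit fails) [OR] = 1 − (1−0.07) × (1−0.43) = 0.469900
P(PTU path down) [AND] = 0.469900 × 0.36 × 0.11 = 0.018608
P(System B down) [AND] = 0.28 × 0.10 × 0.02 = 0.000560
P(Right circuit fails) [OR] = 1 − (1−0.41) × (1−0.05) × (1−0.33) × (1−0.30) = 0.737126
P(Standby system fails) [OR] = 1 − (1−0.000560) × (1−0.737126) = 0.737273
P(Aircraft hydraulic pressure lost) [AND] = 0.018608 × 0.737273 = 0.013719
Rounded to 4 decimal places: P(Aircraft hydraulic pressure lost) ≈ 0.0137.

0.0137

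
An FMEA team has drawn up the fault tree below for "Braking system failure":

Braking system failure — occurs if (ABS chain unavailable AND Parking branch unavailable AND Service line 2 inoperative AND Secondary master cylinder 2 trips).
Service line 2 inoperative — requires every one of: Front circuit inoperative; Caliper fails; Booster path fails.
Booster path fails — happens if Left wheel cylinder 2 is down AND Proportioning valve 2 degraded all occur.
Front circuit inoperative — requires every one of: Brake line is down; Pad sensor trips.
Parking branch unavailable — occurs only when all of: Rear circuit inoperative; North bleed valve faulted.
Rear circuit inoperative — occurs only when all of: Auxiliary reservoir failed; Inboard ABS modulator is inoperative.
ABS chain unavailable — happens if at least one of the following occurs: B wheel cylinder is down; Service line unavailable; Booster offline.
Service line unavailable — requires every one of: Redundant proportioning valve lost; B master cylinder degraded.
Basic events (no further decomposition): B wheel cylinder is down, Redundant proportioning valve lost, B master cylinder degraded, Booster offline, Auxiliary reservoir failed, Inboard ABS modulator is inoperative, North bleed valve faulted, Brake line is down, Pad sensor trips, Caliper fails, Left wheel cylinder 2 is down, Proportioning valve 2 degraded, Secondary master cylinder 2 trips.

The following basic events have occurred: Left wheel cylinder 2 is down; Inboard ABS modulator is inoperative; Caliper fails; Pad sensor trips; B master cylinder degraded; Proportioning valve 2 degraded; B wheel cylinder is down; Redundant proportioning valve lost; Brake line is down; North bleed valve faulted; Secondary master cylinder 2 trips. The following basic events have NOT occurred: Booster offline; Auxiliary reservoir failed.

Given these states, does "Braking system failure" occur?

Service line unavailable [AND]: Redundant proportioning valve lost=occurs, B master cylinder degraded=occurs → all inputs occur → occurs.
ABS chain unavailable [OR]: B wheel cylinder is down=occurs, Service line unavailable=occurs, Booster offline=not → at least one input occurs → occurs.
Rear circuit inoperative [AND]: Auxiliary reservoir failed=not, Inboard ABS modulator is inoperative=occurs → not all inputs occur → does not occur.
Parking branch unavailable [AND]: Rear circuit inoperative=not, North bleed valve faulted=occurs → not all inputs occur → does not occur.
Front circuit inoperative [AND]: Brake line is down=occurs, Pad sensor trips=occurs → all inputs occur → occurs.
Booster path fails [AND]: Left wheel cylinder 2 is down=occurs, Proportioning valve 2 degraded=occurs → all inputs occur → occurs.
Service line 2 inoperative [AND]: Front circuit inoperative=occurs, Caliper fails=occurs, Booster path fails=occurs → all inputs occur → occurs.
Braking system failure [AND]: ABS chain unavailable=occurs, Parking branch unavailable=not, Service line 2 inoperative=occurs, Secondary master cylinder 2 trips=occurs → not all inputs occur → does not occur.

No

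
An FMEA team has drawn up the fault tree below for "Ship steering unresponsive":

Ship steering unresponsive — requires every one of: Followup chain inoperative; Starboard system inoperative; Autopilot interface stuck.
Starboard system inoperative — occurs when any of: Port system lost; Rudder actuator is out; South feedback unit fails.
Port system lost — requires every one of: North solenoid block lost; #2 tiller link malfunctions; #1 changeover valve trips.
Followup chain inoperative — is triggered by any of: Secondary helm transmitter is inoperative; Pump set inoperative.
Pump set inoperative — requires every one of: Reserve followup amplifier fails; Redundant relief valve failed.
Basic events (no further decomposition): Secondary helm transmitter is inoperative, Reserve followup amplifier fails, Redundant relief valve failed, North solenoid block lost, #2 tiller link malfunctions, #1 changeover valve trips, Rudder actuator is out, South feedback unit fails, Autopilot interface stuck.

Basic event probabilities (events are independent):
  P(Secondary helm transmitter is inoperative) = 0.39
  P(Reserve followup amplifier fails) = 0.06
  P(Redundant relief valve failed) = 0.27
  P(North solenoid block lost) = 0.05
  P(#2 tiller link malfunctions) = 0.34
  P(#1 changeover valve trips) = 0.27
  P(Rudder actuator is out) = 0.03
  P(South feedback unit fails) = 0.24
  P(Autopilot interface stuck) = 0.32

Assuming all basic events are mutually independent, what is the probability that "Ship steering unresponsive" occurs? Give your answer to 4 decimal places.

P(Pump set inoperative) [AND] = 0.06 × 0.27 = 0.016200
P(Followup chain inoperative) [OR] = 1 − (1−0.39) × (1−0.016200) = 0.399882
P(Port system lost) [AND] = 0.05 × 0.34 × 0.27 = 0.004590
P(Starboard system inoperative) [OR] = 1 − (1−0.004590) × (1−0.03) × (1−0.24) = 0.266184
P(Ship steering unresponsive) [AND] = 0.399882 × 0.266184 × 0.32 = 0.034062
Rounded to 4 decimal places: P(Ship steering unresponsive) ≈ 0.0341.

0.0341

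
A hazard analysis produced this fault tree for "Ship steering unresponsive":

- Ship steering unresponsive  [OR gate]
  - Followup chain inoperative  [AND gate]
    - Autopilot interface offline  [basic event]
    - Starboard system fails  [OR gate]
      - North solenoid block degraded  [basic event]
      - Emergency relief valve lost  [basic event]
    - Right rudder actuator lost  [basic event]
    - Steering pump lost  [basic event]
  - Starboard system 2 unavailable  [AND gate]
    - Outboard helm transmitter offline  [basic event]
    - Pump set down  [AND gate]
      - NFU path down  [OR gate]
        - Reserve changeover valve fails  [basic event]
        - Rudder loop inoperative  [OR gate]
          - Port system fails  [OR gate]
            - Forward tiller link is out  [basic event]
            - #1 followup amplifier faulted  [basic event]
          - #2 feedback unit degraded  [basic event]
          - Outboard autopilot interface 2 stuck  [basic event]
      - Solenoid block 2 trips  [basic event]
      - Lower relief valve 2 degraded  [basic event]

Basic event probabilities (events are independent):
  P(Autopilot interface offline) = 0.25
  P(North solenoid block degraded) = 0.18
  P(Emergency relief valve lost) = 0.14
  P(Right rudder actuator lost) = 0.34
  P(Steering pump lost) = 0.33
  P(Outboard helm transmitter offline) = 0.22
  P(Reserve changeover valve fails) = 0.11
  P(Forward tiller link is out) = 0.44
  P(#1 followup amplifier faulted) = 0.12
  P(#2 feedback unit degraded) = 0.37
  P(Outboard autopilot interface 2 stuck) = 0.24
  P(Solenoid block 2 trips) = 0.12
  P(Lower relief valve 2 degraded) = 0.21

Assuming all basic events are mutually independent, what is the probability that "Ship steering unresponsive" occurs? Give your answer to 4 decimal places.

P(Starboard system fails) [OR] = 1 − (1−0.18) × (1−0.14) = 0.294800
P(Followup chain inoperative) [AND] = 0.25 × 0.294800 × 0.34 × 0.33 = 0.008269
P(Port system fails) [OR] = 1 − (1−0.44) × (1−0.12) = 0.507200
P(Rudder loop inoperative) [OR] = 1 − (1−0.507200) × (1−0.37) × (1−0.24) = 0.764047
P(NFU path down) [OR] = 1 − (1−0.11) × (1−0.764047) = 0.790002
P(Pump set down) [AND] = 0.790002 × 0.12 × 0.21 = 0.019908
P(Starboard system 2 unavailable) [AND] = 0.22 × 0.019908 = 0.004380
P(Ship steering unresponsive) [OR] = 1 − (1−0.008269) × (1−0.004380) = 0.012613
Rounded to 4 decimal places: P(Ship steering unresponsive) ≈ 0.0126.

0.0126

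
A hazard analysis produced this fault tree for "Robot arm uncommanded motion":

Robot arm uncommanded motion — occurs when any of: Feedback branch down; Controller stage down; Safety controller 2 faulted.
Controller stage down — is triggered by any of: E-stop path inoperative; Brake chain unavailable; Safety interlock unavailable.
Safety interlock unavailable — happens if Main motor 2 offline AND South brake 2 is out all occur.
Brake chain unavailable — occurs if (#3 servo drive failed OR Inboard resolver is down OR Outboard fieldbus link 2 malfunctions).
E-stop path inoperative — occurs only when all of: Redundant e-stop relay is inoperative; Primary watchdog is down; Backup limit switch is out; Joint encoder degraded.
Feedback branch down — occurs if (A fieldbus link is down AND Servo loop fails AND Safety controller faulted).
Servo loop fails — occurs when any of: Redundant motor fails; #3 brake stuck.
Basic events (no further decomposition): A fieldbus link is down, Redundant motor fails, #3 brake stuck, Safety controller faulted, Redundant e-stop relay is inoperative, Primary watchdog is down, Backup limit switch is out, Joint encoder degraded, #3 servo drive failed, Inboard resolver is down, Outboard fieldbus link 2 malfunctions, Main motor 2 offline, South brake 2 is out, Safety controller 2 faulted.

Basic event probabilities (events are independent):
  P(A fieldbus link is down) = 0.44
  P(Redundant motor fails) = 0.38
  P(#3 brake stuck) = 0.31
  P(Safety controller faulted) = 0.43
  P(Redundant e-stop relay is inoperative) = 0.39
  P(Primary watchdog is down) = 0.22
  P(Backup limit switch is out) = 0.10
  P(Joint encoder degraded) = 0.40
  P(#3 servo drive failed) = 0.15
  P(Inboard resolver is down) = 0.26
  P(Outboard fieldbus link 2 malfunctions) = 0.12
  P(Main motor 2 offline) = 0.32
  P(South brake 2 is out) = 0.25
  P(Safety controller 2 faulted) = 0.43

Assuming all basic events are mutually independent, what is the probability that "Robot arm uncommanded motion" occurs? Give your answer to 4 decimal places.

0.7420

P(Servo loop fails) [OR] = 1 − (1−0.38) × (1−0.31) = 0.572200
P(Feedback branch down) [AND] = 0.44 × 0.572200 × 0.43 = 0.108260
P(E-stop path inoperative) [AND] = 0.39 × 0.22 × 0.10 × 0.40 = 0.003432
P(Brake chain unavailable) [OR] = 1 − (1−0.15) × (1−0.26) × (1−0.12) = 0.446480
P(Safety interlock unavailable) [AND] = 0.32 × 0.25 = 0.080000
P(Controller stage down) [OR] = 1 − (1−0.003432) × (1−0.446480) × (1−0.080000) = 0.492509
P(Robot arm uncommanded motion) [OR] = 1 − (1−0.108260) × (1−0.492509) × (1−0.43) = 0.742046
Rounded to 4 decimal places: P(Robot arm uncommanded motion) ≈ 0.7420.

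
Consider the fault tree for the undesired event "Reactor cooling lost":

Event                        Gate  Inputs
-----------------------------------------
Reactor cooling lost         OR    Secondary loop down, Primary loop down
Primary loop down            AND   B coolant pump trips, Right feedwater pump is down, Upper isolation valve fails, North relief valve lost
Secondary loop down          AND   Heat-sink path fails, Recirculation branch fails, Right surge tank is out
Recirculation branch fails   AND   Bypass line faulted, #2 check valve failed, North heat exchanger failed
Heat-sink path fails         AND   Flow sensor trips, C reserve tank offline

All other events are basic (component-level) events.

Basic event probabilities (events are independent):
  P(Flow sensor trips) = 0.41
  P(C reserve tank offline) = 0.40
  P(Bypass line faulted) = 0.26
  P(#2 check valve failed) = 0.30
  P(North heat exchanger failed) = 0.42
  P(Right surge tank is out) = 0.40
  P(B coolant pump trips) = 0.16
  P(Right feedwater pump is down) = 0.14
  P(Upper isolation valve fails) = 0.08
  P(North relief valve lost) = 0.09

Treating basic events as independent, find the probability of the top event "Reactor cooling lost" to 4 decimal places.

0.0023

P(Heat-sink path fails) [AND] = 0.41 × 0.40 = 0.164000
P(Recirculation branch fails) [AND] = 0.26 × 0.30 × 0.42 = 0.032760
P(Secondary loop down) [AND] = 0.164000 × 0.032760 × 0.40 = 0.002149
P(Primary loop down) [AND] = 0.16 × 0.14 × 0.08 × 0.09 = 0.000161
P(Reactor cooling lost) [OR] = 1 − (1−0.002149) × (1−0.000161) = 0.002310
Rounded to 4 decimal places: P(Reactor cooling lost) ≈ 0.0023.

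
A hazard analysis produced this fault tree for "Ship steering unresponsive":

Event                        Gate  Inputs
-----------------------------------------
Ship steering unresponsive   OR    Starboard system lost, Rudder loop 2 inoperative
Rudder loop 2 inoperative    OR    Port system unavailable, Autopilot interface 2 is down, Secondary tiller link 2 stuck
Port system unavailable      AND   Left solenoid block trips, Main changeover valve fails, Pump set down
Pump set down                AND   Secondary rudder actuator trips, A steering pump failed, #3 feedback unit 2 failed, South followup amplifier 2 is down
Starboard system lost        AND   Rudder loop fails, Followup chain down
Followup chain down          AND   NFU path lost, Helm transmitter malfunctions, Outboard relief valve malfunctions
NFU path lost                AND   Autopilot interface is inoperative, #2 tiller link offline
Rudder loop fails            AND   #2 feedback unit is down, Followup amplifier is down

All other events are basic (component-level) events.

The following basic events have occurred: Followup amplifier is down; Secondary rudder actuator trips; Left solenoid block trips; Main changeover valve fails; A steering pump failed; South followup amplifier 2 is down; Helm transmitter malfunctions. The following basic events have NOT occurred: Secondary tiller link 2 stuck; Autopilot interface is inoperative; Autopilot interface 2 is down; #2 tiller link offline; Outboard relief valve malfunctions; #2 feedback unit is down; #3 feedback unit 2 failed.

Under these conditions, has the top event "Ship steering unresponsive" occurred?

Rudder loop fails [AND]: #2 feedback unit is down=not, Followup amplifier is down=occurs → not all inputs occur → does not occur.
NFU path lost [AND]: Autopilot interface is inoperative=not, #2 tiller link offline=not → not all inputs occur → does not occur.
Followup chain down [AND]: NFU path lost=not, Helm transmitter malfunctions=occurs, Outboard relief valve malfunctions=not → not all inputs occur → does not occur.
Starboard system lost [AND]: Rudder loop fails=not, Followup chain down=not → not all inputs occur → does not occur.
Pump set down [AND]: Secondary rudder actuator trips=occurs, A steering pump failed=occurs, #3 feedback unit 2 failed=not, South followup amplifier 2 is down=occurs → not all inputs occur → does not occur.
Port system unavailable [AND]: Left solenoid block trips=occurs, Main changeover valve fails=occurs, Pump set down=not → not all inputs occur → does not occur.
Rudder loop 2 inoperative [OR]: Port system unavailable=not, Autopilot interface 2 is down=not, Secondary tiller link 2 stuck=not → no input occurs → does not occur.
Ship steering unresponsive [OR]: Starboard system lost=not, Rudder loop 2 inoperative=not → no input occurs → does not occur.

No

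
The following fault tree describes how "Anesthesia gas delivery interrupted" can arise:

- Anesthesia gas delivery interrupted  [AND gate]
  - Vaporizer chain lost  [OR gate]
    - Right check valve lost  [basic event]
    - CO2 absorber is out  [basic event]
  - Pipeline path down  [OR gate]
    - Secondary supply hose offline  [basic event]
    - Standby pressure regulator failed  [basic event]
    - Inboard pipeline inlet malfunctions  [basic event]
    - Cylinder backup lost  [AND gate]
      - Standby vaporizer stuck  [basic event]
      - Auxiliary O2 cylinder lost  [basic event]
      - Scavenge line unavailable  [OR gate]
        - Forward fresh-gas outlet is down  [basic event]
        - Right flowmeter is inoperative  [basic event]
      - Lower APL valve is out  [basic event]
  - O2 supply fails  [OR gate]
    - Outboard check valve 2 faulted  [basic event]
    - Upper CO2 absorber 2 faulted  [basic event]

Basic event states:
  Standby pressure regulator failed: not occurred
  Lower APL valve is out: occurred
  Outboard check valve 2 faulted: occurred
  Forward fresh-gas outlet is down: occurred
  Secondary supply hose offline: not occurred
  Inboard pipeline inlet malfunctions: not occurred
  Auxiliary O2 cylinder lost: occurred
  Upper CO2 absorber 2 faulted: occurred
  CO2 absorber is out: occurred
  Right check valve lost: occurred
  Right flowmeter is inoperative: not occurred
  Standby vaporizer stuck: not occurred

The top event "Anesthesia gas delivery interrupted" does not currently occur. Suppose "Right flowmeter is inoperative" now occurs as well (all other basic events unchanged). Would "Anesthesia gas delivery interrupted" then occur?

Counterfactual: set "Right flowmeter is inoperative" to occurred.
Vaporizer chain lost [OR]: Right check valve lost=occurs, CO2 absorber is out=occurs → at least one input occurs → occurs.
Scavenge line unavailable [OR]: Forward fresh-gas outlet is down=occurs, Right flowmeter is inoperative=occurs → at least one input occurs → occurs.
Cylinder backup lost [AND]: Standby vaporizer stuck=not, Auxiliary O2 cylinder lost=occurs, Scavenge line unavailable=occurs, Lower APL valve is out=occurs → not all inputs occur → does not occur.
Pipeline path down [OR]: Secondary supply hose offline=not, Standby pressure regulator failed=not, Inboard pipeline inlet malfunctions=not, Cylinder backup lost=not → no input occurs → does not occur.
O2 supply fails [OR]: Outboard check valve 2 faulted=occurs, Upper CO2 absorber 2 faulted=occurs → at least one input occurs → occurs.
Anesthesia gas delivery interrupted [AND]: Vaporizer chain lost=occurs, Pipeline path down=not, O2 supply fails=occurs → not all inputs occur → does not occur.

No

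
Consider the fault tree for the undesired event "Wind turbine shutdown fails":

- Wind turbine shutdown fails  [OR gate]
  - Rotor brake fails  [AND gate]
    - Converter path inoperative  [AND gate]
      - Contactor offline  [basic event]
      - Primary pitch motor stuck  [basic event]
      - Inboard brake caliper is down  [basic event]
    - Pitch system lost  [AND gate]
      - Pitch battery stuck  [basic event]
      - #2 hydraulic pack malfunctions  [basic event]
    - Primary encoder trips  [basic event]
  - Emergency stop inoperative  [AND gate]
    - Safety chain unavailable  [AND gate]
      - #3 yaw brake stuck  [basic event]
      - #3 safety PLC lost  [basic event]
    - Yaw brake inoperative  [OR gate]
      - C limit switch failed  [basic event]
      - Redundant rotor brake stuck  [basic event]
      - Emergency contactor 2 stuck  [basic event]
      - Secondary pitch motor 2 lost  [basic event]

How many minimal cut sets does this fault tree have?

5

Converter path inoperative [AND]: one cut set from each child combined → 1 × 1 × 1 = 1 cut set(s).
Pitch system lost [AND]: one cut set from each child combined → 1 × 1 = 1 cut set(s).
Rotor brake fails [AND]: one cut set from each child combined → 1 × 1 × 1 = 1 cut set(s).
Safety chain unavailable [AND]: one cut set from each child combined → 1 × 1 = 1 cut set(s).
Yaw brake inoperative [OR]: union of children's cut sets → 4 cut set(s).
Emergency stop inoperative [AND]: one cut set from each child combined → 1 × 4 = 4 cut set(s).
Wind turbine shutdown fails [OR]: union of children's cut sets → 5 cut set(s).
Minimal cut sets: {#2 hydraulic pack malfunctions, Contactor offline, Inboard brake caliper is down, Pitch battery stuck, Primary encoder trips, Primary pitch motor stuck}; {#3 safety PLC lost, #3 yaw brake stuck, C limit switch failed}; {#3 safety PLC lost, #3 yaw brake stuck, Redundant rotor brake stuck}; {#3 safety PLC lost, #3 yaw brake stuck, Emergency contactor 2 stuck}; {#3 safety PLC lost, #3 yaw brake stuck, Secondary pitch motor 2 lost}.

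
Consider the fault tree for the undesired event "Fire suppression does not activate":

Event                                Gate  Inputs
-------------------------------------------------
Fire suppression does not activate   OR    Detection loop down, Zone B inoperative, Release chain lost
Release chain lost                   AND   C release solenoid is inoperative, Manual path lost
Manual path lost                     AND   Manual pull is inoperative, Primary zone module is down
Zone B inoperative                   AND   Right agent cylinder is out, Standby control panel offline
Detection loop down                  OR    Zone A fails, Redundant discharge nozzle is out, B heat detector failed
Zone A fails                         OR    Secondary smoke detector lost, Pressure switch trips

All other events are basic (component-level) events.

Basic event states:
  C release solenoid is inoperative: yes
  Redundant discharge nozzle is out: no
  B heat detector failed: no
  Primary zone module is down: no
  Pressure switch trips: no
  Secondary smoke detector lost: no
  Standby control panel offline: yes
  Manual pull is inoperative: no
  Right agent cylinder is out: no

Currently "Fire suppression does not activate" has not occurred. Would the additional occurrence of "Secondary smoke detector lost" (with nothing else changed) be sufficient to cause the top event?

Counterfactual: set "Secondary smoke detector lost" to occurred.
Zone A fails [OR]: Secondary smoke detector lost=occurs, Pressure switch trips=not → at least one input occurs → occurs.
Detection loop down [OR]: Zone A fails=occurs, Redundant discharge nozzle is out=not, B heat detector failed=not → at least one input occurs → occurs.
Zone B inoperative [AND]: Right agent cylinder is out=not, Standby control panel offline=occurs → not all inputs occur → does not occur.
Manual path lost [AND]: Manual pull is inoperative=not, Primary zone module is down=not → not all inputs occur → does not occur.
Release chain lost [AND]: C release solenoid is inoperative=occurs, Manual path lost=not → not all inputs occur → does not occur.
Fire suppression does not activate [OR]: Detection loop down=occurs, Zone B inoperative=not, Release chain lost=not → at least one input occurs → occurs.

Yes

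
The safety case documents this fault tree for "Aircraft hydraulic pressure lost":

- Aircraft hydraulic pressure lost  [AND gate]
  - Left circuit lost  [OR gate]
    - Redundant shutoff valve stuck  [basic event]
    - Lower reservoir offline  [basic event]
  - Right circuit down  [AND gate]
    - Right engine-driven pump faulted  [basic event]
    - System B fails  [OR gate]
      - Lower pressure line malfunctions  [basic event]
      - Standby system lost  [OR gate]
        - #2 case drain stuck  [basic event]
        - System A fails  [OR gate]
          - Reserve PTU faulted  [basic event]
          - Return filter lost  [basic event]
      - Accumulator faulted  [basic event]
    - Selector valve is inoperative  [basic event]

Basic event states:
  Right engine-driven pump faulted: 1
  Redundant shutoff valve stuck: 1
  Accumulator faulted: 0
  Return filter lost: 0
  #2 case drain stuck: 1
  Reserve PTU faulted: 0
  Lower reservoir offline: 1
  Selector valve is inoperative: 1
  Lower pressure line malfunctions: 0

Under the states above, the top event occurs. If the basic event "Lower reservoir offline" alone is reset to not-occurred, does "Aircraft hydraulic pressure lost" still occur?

Counterfactual: set "Lower reservoir offline" to not occurred.
Left circuit lost [OR]: Redundant shutoff valve stuck=occurs, Lower reservoir offline=not → at least one input occurs → occurs.
System A fails [OR]: Reserve PTU faulted=not, Return filter lost=not → no input occurs → does not occur.
Standby system lost [OR]: #2 case drain stuck=occurs, System A fails=not → at least one input occurs → occurs.
System B fails [OR]: Lower pressure line malfunctions=not, Standby system lost=occurs, Accumulator faulted=not → at least one input occurs → occurs.
Right circuit down [AND]: Right engine-driven pump faulted=occurs, System B fails=occurs, Selector valve is inoperative=occurs → all inputs occur → occurs.
Aircraft hydraulic pressure lost [AND]: Left circuit lost=occurs, Right circuit down=occurs → all inputs occur → occurs.

Yes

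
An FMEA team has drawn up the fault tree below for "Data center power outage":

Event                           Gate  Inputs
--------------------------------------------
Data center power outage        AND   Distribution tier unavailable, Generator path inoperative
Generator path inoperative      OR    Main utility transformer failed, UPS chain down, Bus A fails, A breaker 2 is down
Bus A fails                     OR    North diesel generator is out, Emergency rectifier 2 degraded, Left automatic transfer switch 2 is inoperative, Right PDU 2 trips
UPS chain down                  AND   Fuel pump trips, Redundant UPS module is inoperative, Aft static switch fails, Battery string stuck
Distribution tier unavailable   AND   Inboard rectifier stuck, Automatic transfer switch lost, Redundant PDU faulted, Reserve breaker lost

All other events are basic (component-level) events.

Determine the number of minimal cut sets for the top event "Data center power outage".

Distribution tier unavailable [AND]: one cut set from each child combined → 1 × 1 × 1 × 1 = 1 cut set(s).
UPS chain down [AND]: one cut set from each child combined → 1 × 1 × 1 × 1 = 1 cut set(s).
Bus A fails [OR]: union of children's cut sets → 4 cut set(s).
Generator path inoperative [OR]: union of children's cut sets → 7 cut set(s).
Data center power outage [AND]: one cut set from each child combined → 1 × 7 = 7 cut set(s).
Minimal cut sets: {Automatic transfer switch lost, Inboard rectifier stuck, Main utility transformer failed, Redundant PDU faulted, Reserve breaker lost}; {Aft static switch fails, Automatic transfer switch lost, Battery string stuck, Fuel pump trips, Inboard rectifier stuck, Redundant PDU faulted, Redundant UPS module is inoperative, Reserve breaker lost}; {Automatic transfer switch lost, Inboard rectifier stuck, North diesel generator is out, Redundant PDU faulted, Reserve breaker lost}; {Automatic transfer switch lost, Emergency rectifier 2 degraded, Inboard rectifier stuck, Redundant PDU faulted, Reserve breaker lost}; {Automatic transfer switch lost, Inboard rectifier stuck, Left automatic transfer switch 2 is inoperative, Redundant PDU faulted, Reserve breaker lost}; {Automatic transfer switch lost, Inboard rectifier stuck, Redundant PDU faulted, Reserve breaker lost, Right PDU 2 trips}; {A breaker 2 is down, Automatic transfer switch lost, Inboard rectifier stuck, Redundant PDU faulted, Reserve breaker lost}.

7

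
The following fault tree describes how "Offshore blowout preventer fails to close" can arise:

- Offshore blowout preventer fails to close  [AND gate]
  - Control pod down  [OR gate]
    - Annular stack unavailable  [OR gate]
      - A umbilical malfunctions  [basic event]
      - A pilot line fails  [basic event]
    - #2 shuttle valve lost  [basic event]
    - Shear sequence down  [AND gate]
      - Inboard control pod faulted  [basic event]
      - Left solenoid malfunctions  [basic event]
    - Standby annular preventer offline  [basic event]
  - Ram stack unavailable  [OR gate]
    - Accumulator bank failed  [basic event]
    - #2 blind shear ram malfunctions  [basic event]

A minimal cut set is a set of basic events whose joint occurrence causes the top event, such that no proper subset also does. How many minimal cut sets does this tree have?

10

Annular stack unavailable [OR]: union of children's cut sets → 2 cut set(s).
Shear sequence down [AND]: one cut set from each child combined → 1 × 1 = 1 cut set(s).
Control pod down [OR]: union of children's cut sets → 5 cut set(s).
Ram stack unavailable [OR]: union of children's cut sets → 2 cut set(s).
Offshore blowout preventer fails to close [AND]: one cut set from each child combined → 5 × 2 = 10 cut set(s).
Minimal cut sets: {A umbilical malfunctions, Accumulator bank failed}; {#2 blind shear ram malfunctions, A umbilical malfunctions}; {A pilot line fails, Accumulator bank failed}; {#2 blind shear ram malfunctions, A pilot line fails}; {#2 shuttle valve lost, Accumulator bank failed}; {#2 blind shear ram malfunctions, #2 shuttle valve lost}; {Accumulator bank failed, Inboard control pod faulted, Left solenoid malfunctions}; {#2 blind shear ram malfunctions, Inboard control pod faulted, Left solenoid malfunctions}; {Accumulator bank failed, Standby annular preventer offline}; {#2 blind shear ram malfunctions, Standby annular preventer offline}.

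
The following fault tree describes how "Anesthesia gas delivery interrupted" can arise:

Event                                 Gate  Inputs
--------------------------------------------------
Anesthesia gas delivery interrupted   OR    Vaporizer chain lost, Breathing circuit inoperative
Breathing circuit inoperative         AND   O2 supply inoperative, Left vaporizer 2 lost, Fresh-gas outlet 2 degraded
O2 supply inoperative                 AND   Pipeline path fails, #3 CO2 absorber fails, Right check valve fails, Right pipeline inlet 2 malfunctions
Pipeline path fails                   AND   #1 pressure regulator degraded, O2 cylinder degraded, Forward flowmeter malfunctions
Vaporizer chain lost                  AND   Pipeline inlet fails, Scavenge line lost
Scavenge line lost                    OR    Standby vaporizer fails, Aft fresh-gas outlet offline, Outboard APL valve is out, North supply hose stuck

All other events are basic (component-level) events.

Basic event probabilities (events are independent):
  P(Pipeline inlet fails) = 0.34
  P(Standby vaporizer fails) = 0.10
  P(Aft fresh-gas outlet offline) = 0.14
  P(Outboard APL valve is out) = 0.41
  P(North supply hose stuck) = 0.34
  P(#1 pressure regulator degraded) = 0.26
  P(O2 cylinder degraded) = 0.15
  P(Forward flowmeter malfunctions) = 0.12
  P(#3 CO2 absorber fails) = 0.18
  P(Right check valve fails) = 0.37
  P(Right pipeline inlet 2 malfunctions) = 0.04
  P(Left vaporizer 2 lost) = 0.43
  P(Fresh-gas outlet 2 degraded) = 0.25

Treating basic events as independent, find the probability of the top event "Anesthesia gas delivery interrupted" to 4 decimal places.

0.2375

P(Scavenge line lost) [OR] = 1 − (1−0.10) × (1−0.14) × (1−0.41) × (1−0.34) = 0.698604
P(Vaporizer chain lost) [AND] = 0.34 × 0.698604 = 0.237525
P(Pipeline path fails) [AND] = 0.26 × 0.15 × 0.12 = 0.004680
P(O2 supply inoperative) [AND] = 0.004680 × 0.18 × 0.37 × 0.04 = 0.000012
P(Breathing circuit inoperative) [AND] = 0.000012 × 0.43 × 0.25 = 0.000001
P(Anesthesia gas delivery interrupted) [OR] = 1 − (1−0.237525) × (1−0.000001) = 0.237526
Rounded to 4 decimal places: P(Anesthesia gas delivery interrupted) ≈ 0.2375.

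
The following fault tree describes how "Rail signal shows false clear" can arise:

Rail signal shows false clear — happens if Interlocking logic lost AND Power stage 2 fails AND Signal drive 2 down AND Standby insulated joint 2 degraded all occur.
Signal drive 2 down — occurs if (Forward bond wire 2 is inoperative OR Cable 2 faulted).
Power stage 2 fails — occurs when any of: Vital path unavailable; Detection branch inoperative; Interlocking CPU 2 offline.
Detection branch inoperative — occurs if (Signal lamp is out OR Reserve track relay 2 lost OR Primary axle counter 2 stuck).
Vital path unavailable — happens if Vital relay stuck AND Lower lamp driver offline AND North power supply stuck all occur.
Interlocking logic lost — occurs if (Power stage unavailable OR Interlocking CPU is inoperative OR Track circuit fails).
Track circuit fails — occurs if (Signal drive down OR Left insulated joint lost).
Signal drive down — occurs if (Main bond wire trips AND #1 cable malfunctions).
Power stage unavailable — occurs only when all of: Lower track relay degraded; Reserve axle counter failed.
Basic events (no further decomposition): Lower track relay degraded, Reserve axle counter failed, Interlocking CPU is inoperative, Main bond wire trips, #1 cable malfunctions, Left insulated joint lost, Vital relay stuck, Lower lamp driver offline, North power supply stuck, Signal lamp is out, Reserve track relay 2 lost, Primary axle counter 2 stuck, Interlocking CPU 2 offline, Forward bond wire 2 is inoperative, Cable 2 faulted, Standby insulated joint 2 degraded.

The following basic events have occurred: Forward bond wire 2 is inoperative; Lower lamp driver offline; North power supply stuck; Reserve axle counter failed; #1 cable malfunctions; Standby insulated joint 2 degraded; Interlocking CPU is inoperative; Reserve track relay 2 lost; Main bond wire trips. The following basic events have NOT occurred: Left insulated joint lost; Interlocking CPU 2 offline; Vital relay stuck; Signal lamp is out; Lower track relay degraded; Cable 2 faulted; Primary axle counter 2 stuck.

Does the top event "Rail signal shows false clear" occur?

Power stage unavailable [AND]: Lower track relay degraded=not, Reserve axle counter failed=occurs → not all inputs occur → does not occur.
Signal drive down [AND]: Main bond wire trips=occurs, #1 cable malfunctions=occurs → all inputs occur → occurs.
Track circuit fails [OR]: Signal drive down=occurs, Left insulated joint lost=not → at least one input occurs → occurs.
Interlocking logic lost [OR]: Power stage unavailable=not, Interlocking CPU is inoperative=occurs, Track circuit fails=occurs → at least one input occurs → occurs.
Vital path unavailable [AND]: Vital relay stuck=not, Lower lamp driver offline=occurs, North power supply stuck=occurs → not all inputs occur → does not occur.
Detection branch inoperative [OR]: Signal lamp is out=not, Reserve track relay 2 lost=occurs, Primary axle counter 2 stuck=not → at least one input occurs → occurs.
Power stage 2 fails [OR]: Vital path unavailable=not, Detection branch inoperative=occurs, Interlocking CPU 2 offline=not → at least one input occurs → occurs.
Signal drive 2 down [OR]: Forward bond wire 2 is inoperative=occurs, Cable 2 faulted=not → at least one input occurs → occurs.
Rail signal shows false clear [AND]: Interlocking logic lost=occurs, Power stage 2 fails=occurs, Signal drive 2 down=occurs, Standby insulated joint 2 degraded=occurs → all inputs occur → occurs.

Yes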